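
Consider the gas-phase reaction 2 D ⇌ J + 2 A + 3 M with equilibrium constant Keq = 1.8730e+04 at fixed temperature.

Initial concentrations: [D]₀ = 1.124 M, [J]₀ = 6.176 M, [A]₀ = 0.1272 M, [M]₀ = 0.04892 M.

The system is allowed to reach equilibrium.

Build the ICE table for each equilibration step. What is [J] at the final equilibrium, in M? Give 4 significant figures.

Q₀ = 9.2599e-06 vs Keq = 1.8730e+04 ⇒ Q<K, forward
Step 1:
                   D          J          A          M
  Initial      1.124      6.176     0.1272    0.04892
  Change      -1.075     0.5376      1.075      1.613
  Equil      0.04877      6.714      1.202      1.662
  solve Keq expr → x = 0.5376; check Q = 1.8730e+04

[J]_eq = 6.714 M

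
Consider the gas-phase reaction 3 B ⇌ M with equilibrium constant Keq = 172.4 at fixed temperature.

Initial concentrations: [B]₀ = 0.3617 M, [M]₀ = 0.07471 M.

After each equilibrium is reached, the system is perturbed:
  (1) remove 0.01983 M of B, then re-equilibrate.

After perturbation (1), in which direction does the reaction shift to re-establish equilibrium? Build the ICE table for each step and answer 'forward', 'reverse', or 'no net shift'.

Direction: reverse

Q₀ = 1.579 vs Keq = 172.4 ⇒ Q<K, forward
Step 1:
                    B           M
  I            0.3617     0.07471
  C           -0.2636     0.08788
  E           0.09807      0.1626
  solve Keq expr → x = 0.08788; check Q = 172.4
Then remove 0.01983 M of B.
Step 2:
                    B           M
  I           0.07824      0.1626
  C           0.01857    -0.00619
  E           0.09681      0.1564
  solve Keq expr → x = -0.00619; check Q = 172.4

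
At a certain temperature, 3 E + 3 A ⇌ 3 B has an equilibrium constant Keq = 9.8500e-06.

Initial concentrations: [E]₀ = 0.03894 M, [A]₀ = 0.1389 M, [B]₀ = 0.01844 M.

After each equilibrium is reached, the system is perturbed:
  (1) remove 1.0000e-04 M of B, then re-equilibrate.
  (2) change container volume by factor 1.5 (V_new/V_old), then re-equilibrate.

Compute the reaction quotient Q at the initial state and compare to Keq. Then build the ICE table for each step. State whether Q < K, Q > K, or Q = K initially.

Q₀ = 39.63; Q > K (proceeds reverse)

Q₀ = 39.63 vs Keq = 9.8500e-06 ⇒ Q>K, reverse
Step 1:
                   E          A          B
  I          0.03894     0.1389    0.01844
  C          0.01825    0.01825   -0.01825
  E          0.05719     0.1571 1.9264e-04
  solve Keq expr → x = -0.006082; check Q = 9.8500e-06
Then remove 1.0000e-04 M of B.
Step 2:
                   E          A          B
  I          0.05719     0.1571 9.2643e-05
  C       -9.9543e-05 -9.9543e-05 9.9543e-05
  E          0.05709      0.157 1.9219e-04
  solve Keq expr → x = 3.3181e-05; check Q = 9.8500e-06
Then change container volume by factor 1.5 (V_new/V_old).
Step 3:
                   E          A          B
  I          0.03806     0.1047 1.2812e-04
  C       4.2578e-05 4.2578e-05 -4.2578e-05
  E           0.0381     0.1047 8.5546e-05
  solve Keq expr → x = -1.4193e-05; check Q = 9.8500e-06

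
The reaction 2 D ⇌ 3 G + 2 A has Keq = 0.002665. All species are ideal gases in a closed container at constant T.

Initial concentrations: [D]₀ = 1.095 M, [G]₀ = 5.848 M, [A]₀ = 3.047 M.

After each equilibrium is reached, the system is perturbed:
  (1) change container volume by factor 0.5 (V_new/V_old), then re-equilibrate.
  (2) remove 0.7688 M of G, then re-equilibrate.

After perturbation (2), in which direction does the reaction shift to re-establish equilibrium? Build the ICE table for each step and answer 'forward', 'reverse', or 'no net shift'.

Direction: forward

Q₀ = 1549 vs Keq = 0.002665 ⇒ Q>K, reverse
Step 1:
                   D          G          A
  I            1.095      5.848      3.047
  C            2.929     -4.393     -2.929
  E            4.024      1.455     0.1183
  solve Keq expr → x = -1.464; check Q = 0.002665
Then change container volume by factor 0.5 (V_new/V_old).
Step 2:
                   D          G          A
  I            8.047       2.91     0.2367
  C           0.1413     -0.212    -0.1413
  E            8.189      2.698    0.09538
  solve Keq expr → x = -0.07066; check Q = 0.002665
Then remove 0.7688 M of G.
Step 3:
                   D          G          A
  I            8.189      1.929    0.09538
  C         -0.05227     0.0784    0.05227
  E            8.136      2.008     0.1477
  solve Keq expr → x = 0.02613; check Q = 0.002665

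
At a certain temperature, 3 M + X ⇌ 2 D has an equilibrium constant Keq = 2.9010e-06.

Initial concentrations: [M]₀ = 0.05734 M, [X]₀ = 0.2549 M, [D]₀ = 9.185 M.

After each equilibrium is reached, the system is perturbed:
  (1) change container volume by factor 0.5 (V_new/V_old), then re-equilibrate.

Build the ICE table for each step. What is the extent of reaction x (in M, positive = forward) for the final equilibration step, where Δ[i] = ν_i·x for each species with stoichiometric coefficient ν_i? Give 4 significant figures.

Q₀ = 1.7556e+06 vs Keq = 2.9010e-06 ⇒ Q>K, reverse
Step 1:
                  M         X         D
  init      0.05734    0.2549     9.185
  Δ            13.5       4.5        -9
  eq          13.56     4.755    0.1854
  solve Keq expr → x = -4.5; check Q = 2.9010e-06
Then change container volume by factor 0.5 (V_new/V_old).
Step 2:
                  M         X         D
  init        27.11     9.509    0.3708
  Δ         -0.5148   -0.1716    0.3432
  eq           26.6     9.338     0.714
  solve Keq expr → x = 0.1716; check Q = 2.9010e-06

x = 0.1716 M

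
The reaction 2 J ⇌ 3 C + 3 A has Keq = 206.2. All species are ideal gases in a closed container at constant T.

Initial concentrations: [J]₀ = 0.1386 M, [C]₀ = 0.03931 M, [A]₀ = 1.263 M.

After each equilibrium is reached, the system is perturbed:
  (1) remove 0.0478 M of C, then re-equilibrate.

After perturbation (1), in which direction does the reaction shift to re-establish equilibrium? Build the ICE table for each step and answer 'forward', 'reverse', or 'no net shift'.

Direction: forward

Q₀ = 0.006371 vs Keq = 206.2 ⇒ Q<K, forward
Step 1:
                  J         C         A
  Initial    0.1386   0.03931     1.263
  Change    -0.1254    0.1881    0.1881
  Equil      0.0132    0.2274     1.451
  solve Keq expr → x = 0.0627; check Q = 206.2
Then remove 0.0478 M of C.
Step 2:
                  J         C         A
  Initial    0.0132    0.1796     1.451
  Change  -0.003477  0.005215  0.005215
  Equil    0.009725    0.1848     1.456
  solve Keq expr → x = 0.001738; check Q = 206.2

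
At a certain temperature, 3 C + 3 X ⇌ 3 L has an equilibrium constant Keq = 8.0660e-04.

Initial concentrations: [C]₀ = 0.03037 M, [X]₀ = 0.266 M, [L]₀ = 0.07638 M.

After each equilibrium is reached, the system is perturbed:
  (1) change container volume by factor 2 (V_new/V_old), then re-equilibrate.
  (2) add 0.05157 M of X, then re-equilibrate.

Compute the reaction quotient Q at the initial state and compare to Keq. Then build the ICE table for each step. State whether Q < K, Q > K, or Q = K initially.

Q₀ = 845.2; Q > K (proceeds reverse)

Q₀ = 845.2 vs Keq = 8.0660e-04 ⇒ Q>K, reverse
Step 1:
                  C         X         L
  I         0.03037     0.266   0.07638
  C         0.07311   0.07311  -0.07311
  E          0.1035    0.3391  0.003267
  solve Keq expr → x = -0.02437; check Q = 8.0660e-04
Then change container volume by factor 2 (V_new/V_old).
Step 2:
                  C         X         L
  I         0.05174    0.1696  0.001633
  C       8.0012e-04 8.0012e-04 -8.0012e-04
  E         0.05254    0.1704 8.3320e-04
  solve Keq expr → x = -2.6671e-04; check Q = 8.0660e-04
Then add 0.05157 M of X.
Step 3:
                  C         X         L
  I         0.05254    0.2219 8.3320e-04
  C       -2.4595e-04 -2.4595e-04 2.4595e-04
  E          0.0523    0.2217  0.001079
  solve Keq expr → x = 8.1982e-05; check Q = 8.0660e-04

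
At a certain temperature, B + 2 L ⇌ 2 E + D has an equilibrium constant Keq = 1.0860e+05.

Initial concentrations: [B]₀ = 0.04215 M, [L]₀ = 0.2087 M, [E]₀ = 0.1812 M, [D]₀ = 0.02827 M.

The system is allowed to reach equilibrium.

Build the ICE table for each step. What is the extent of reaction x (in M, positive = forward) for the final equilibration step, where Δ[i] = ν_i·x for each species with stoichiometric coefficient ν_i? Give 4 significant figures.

x = 0.04215 M

Q₀ = 0.5056 vs Keq = 1.0860e+05 ⇒ Q<K, forward
Step 1:
                    B           L           E           D
  I           0.04215      0.2087      0.1812     0.02827
  C          -0.04215    -0.08429     0.08429     0.04215
  E        2.9531e-06      0.1244      0.2655     0.07042
  solve Keq expr → x = 0.04215; check Q = 1.0860e+05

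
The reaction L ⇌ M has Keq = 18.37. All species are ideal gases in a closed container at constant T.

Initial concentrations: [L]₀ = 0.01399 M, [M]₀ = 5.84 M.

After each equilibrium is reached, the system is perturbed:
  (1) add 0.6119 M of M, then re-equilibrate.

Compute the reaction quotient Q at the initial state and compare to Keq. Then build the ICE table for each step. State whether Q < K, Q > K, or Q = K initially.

Q₀ = 417.4; Q > K (proceeds reverse)

Q₀ = 417.4 vs Keq = 18.37 ⇒ Q>K, reverse
Step 1:
                    L           M
  Initial     0.01399        5.84
  Change       0.2882     -0.2882
  Equil        0.3022       5.552
  solve Keq expr → x = -0.2882; check Q = 18.37
Then add 0.6119 M of M.
Step 2:
                    L           M
  Initial      0.3022       6.164
  Change      0.03159    -0.03159
  Equil        0.3338       6.132
  solve Keq expr → x = -0.03159; check Q = 18.37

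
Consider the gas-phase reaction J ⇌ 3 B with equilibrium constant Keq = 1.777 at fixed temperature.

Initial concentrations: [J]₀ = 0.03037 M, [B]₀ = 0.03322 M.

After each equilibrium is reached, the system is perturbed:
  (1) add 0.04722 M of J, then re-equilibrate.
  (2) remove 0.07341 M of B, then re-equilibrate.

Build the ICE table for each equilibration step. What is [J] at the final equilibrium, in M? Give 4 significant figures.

[J]_eq = 0.003412 M

Q₀ = 0.001207 vs Keq = 1.777 ⇒ Q<K, forward
Step 1:
                   J          B
  Initial    0.03037    0.03322
  Change    -0.02937     0.0881
  Equil     0.001005     0.1213
  solve Keq expr → x = 0.02937; check Q = 1.777
Then add 0.04722 M of J.
Step 2:
                   J          B
  Initial    0.04822     0.1213
  Change    -0.04024     0.1207
  Equil      0.00798      0.242
  solve Keq expr → x = 0.04024; check Q = 1.777
Then remove 0.07341 M of B.
Step 3:
                   J          B
  Initial    0.00798     0.1686
  Change   -0.004569    0.01371
  Equil     0.003412     0.1823
  solve Keq expr → x = 0.004569; check Q = 1.777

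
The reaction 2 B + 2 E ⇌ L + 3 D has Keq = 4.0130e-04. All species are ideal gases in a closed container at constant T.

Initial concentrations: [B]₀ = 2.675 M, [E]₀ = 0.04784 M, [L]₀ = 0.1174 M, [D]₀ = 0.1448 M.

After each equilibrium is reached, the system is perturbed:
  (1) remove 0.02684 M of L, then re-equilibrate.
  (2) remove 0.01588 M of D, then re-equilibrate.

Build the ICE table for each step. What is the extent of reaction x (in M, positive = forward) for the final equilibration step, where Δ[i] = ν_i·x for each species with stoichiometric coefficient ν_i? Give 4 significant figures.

Q₀ = 0.02176 vs Keq = 4.0130e-04 ⇒ Q>K, reverse
Step 1:
                    B           E           L           D
  I             2.675     0.04784      0.1174      0.1448
  C           0.05105     0.05105    -0.02553    -0.07658
  E             2.726     0.09889     0.09187     0.06822
  solve Keq expr → x = -0.02553; check Q = 4.0130e-04
Then remove 0.02684 M of L.
Step 2:
                    B           E           L           D
  I             2.726     0.09889     0.06503     0.06822
  C         -0.003743   -0.003743    0.001871    0.005614
  E             2.722     0.09515      0.0669     0.07383
  solve Keq expr → x = 0.001871; check Q = 4.0130e-04
Then remove 0.01588 M of D.
Step 3:
                    B           E           L           D
  I             2.722     0.09515      0.0669     0.05795
  C         -0.007187   -0.007187    0.003594     0.01078
  E             2.715     0.08796      0.0705     0.06873
  solve Keq expr → x = 0.003594; check Q = 4.0130e-04

x = 0.003594 M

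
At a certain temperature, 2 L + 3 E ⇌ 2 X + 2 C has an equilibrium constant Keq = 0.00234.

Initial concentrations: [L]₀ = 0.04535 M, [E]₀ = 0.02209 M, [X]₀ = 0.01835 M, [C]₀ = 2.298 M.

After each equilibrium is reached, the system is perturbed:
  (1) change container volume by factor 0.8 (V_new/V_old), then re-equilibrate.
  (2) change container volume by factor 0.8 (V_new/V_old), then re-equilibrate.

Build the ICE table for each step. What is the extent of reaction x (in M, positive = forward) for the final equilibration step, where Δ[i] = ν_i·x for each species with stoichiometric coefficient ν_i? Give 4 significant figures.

x = 1.5368e-06 M

Q₀ = 8.0210e+04 vs Keq = 0.00234 ⇒ Q>K, reverse
Step 1:
                    L           E           X           C
  Initial     0.04535     0.02209     0.01835       2.298
  Change      0.01834      0.0275    -0.01834    -0.01834
  Equil       0.06369     0.04959  1.4925e-05        2.28
  solve Keq expr → x = -0.009168; check Q = 0.00234
Then change container volume by factor 0.8 (V_new/V_old).
Step 2:
                    L           E           X           C
  Initial     0.07961     0.06199  1.8656e-05        2.85
  Change  -2.1997e-06 -3.2996e-06  2.1997e-06  2.1997e-06
  Equil        0.0796     0.06199  2.0855e-05        2.85
  solve Keq expr → x = 1.0999e-06; check Q = 0.00234
Then change container volume by factor 0.8 (V_new/V_old).
Step 3:
                    L           E           X           C
  Initial     0.09951     0.07748  2.6069e-05       3.562
  Change  -3.0735e-06 -4.6103e-06  3.0735e-06  3.0735e-06
  Equil        0.0995     0.07748  2.9143e-05       3.562
  solve Keq expr → x = 1.5368e-06; check Q = 0.00234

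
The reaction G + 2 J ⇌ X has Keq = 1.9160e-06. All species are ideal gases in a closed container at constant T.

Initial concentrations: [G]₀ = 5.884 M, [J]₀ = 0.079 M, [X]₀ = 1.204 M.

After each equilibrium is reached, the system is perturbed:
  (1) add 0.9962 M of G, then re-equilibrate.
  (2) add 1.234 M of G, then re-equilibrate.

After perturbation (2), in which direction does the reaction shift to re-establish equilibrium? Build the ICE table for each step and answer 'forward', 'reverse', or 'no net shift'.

Direction: forward

Q₀ = 32.79 vs Keq = 1.9160e-06 ⇒ Q>K, reverse
Step 1:
                    G           J           X
  init          5.884       0.079       1.204
  Δ             1.204       2.408      -1.204
  eq            7.088       2.487  8.3986e-05
  solve Keq expr → x = -1.204; check Q = 1.9160e-06
Then add 0.9962 M of G.
Step 2:
                    G           J           X
  init          8.084       2.487  8.3986e-05
  Δ       -1.1802e-05 -2.3604e-05  1.1802e-05
  eq            8.084       2.487  9.5788e-05
  solve Keq expr → x = 1.1802e-05; check Q = 1.9160e-06
Then add 1.234 M of G.
Step 3:
                    G           J           X
  init          9.318       2.487  9.5788e-05
  Δ       -1.4619e-05 -2.9238e-05  1.4619e-05
  eq            9.318       2.487  1.1041e-04
  solve Keq expr → x = 1.4619e-05; check Q = 1.9160e-06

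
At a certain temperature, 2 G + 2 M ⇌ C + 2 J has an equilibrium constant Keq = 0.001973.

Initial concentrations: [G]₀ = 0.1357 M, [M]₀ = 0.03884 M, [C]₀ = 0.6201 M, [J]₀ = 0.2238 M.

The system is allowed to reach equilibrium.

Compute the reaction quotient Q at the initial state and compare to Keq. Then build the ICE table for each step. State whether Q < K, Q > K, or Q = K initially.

Q₀ = 1118; Q > K (proceeds reverse)

Q₀ = 1118 vs Keq = 0.001973 ⇒ Q>K, reverse
Step 1:
                  G         M         C         J
  init       0.1357   0.03884    0.6201    0.2238
  Δ          0.2181    0.2181   -0.1091   -0.2181
  eq         0.3538     0.257     0.511   0.00565
  solve Keq expr → x = -0.1091; check Q = 0.001973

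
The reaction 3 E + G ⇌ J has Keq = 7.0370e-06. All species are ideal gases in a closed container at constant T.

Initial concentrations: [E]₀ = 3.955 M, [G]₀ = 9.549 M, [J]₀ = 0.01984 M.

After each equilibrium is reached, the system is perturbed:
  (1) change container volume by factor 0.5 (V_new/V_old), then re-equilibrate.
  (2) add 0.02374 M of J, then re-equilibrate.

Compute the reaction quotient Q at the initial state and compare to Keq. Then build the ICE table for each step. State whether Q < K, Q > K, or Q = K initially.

Q₀ = 3.3585e-05 vs Keq = 7.0370e-06 ⇒ Q>K, reverse
Step 1:
                   E          G          J
  I            3.955      9.549    0.01984
  C          0.04658    0.01553   -0.01553
  E            4.002      9.565   0.004313
  solve Keq expr → x = -0.01553; check Q = 7.0370e-06
Then change container volume by factor 0.5 (V_new/V_old).
Step 2:
                   E          G          J
  I            8.003      19.13   0.008625
  C          -0.1678   -0.05594    0.05594
  E            7.835      19.07    0.06456
  solve Keq expr → x = 0.05594; check Q = 7.0370e-06
Then add 0.02374 M of J.
Step 3:
                   E          G          J
  I            7.835      19.07     0.0883
  C          0.06605    0.02202   -0.02202
  E            7.901       19.1    0.06629
  solve Keq expr → x = -0.02202; check Q = 7.0370e-06

Q₀ = 3.3585e-05; Q > K (proceeds reverse)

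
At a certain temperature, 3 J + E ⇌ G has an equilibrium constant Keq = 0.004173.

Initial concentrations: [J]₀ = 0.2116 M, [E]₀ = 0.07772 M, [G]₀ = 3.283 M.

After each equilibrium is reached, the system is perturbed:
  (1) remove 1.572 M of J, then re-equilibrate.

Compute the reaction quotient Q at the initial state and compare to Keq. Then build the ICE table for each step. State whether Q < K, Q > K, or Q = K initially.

Q₀ = 4459; Q > K (proceeds reverse)

Q₀ = 4459 vs Keq = 0.004173 ⇒ Q>K, reverse
Step 1:
                  J         E         G
  I          0.2116   0.07772     3.283
  C           5.473     1.824    -1.824
  E           5.685     1.902     1.459
  solve Keq expr → x = -1.824; check Q = 0.004173
Then remove 1.572 M of J.
Step 2:
                  J         E         G
  I           4.113     1.902     1.459
  C          0.9006    0.3002   -0.3002
  E           5.014     2.202     1.158
  solve Keq expr → x = -0.3002; check Q = 0.004173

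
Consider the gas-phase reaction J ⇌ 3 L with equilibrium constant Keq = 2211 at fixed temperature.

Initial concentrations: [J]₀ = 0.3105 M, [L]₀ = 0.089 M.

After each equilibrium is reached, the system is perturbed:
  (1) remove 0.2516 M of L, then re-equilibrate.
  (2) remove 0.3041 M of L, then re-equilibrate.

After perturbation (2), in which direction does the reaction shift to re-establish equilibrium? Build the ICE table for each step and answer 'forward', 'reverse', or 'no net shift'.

Q₀ = 0.00227 vs Keq = 2211 ⇒ Q<K, forward
Step 1:
                   J          L
  init        0.3105      0.089
  Δ            -0.31     0.9301
  eq      4.7865e-04      1.019
  solve Keq expr → x = 0.31; check Q = 2211
Then remove 0.2516 M of L.
Step 2:
                   J          L
  init    4.7865e-04     0.7675
  Δ       -2.7354e-04 8.2063e-04
  eq      2.0511e-04     0.7683
  solve Keq expr → x = 2.7354e-04; check Q = 2211
Then remove 0.3041 M of L.
Step 3:
                   J          L
  init    2.0511e-04     0.4642
  Δ       -1.5973e-04 4.7919e-04
  eq      4.5376e-05     0.4647
  solve Keq expr → x = 1.5973e-04; check Q = 2211

Direction: forward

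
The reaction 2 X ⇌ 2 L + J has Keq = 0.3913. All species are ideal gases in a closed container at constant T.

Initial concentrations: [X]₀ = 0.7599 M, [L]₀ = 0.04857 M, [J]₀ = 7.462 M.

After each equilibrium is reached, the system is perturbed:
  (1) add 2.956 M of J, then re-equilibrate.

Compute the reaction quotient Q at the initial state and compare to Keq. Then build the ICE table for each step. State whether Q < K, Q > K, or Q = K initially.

Q₀ = 0.03048; Q < K (proceeds forward)

Q₀ = 0.03048 vs Keq = 0.3913 ⇒ Q<K, forward
Step 1:
                   X          L          J
  I           0.7599    0.04857      7.462
  C          -0.1017     0.1017    0.05083
  E           0.6582     0.1502      7.513
  solve Keq expr → x = 0.05083; check Q = 0.3913
Then add 2.956 M of J.
Step 2:
                   X          L          J
  I           0.6582     0.1502      10.47
  C          0.01919   -0.01919  -0.009597
  E           0.6774      0.131      10.46
  solve Keq expr → x = -0.009597; check Q = 0.3913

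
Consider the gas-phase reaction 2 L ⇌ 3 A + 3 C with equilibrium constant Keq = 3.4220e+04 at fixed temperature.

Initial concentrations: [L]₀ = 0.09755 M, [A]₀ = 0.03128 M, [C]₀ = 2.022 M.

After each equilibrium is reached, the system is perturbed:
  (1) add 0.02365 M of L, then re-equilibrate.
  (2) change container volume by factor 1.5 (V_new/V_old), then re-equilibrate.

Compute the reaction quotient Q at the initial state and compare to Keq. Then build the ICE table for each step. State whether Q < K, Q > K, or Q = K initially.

Q₀ = 0.02659; Q < K (proceeds forward)

Q₀ = 0.02659 vs Keq = 3.4220e+04 ⇒ Q<K, forward
Step 1:
                    L           A           C
  Initial     0.09755     0.03128       2.022
  Change     -0.09628      0.1444      0.1444
  Equil       0.00127      0.1757       2.166
  solve Keq expr → x = 0.04814; check Q = 3.4220e+04
Then add 0.02365 M of L.
Step 2:
                    L           A           C
  Initial     0.02492      0.1757       2.166
  Change     -0.02321     0.03482     0.03482
  Equil      0.001705      0.2105       2.201
  solve Keq expr → x = 0.01161; check Q = 3.4220e+04
Then change container volume by factor 1.5 (V_new/V_old).
Step 3:
                    L           A           C
  Initial    0.001137      0.1403       1.467
  Change  -6.2603e-04  9.3905e-04  9.3905e-04
  Equil    5.1085e-04      0.1413       1.468
  solve Keq expr → x = 3.1302e-04; check Q = 3.4220e+04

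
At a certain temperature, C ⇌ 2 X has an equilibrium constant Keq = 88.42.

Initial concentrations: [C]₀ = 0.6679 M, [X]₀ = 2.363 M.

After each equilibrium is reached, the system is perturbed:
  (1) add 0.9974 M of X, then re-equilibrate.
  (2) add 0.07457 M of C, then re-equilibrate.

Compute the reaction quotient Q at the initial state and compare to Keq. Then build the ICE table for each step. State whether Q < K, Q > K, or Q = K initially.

Q₀ = 8.36; Q < K (proceeds forward)

Q₀ = 8.36 vs Keq = 88.42 ⇒ Q<K, forward
Step 1:
                   C          X
  I           0.6679      2.363
  C          -0.5347      1.069
  E           0.1332      3.432
  solve Keq expr → x = 0.5347; check Q = 88.42
Then add 0.9974 M of X.
Step 2:
                   C          X
  I           0.1332       4.43
  C          0.07409    -0.1482
  E           0.2073      4.282
  solve Keq expr → x = -0.07409; check Q = 88.42
Then add 0.07457 M of C.
Step 3:
                   C          X
  I           0.2819      4.282
  C         -0.06232     0.1246
  E           0.2196      4.406
  solve Keq expr → x = 0.06232; check Q = 88.42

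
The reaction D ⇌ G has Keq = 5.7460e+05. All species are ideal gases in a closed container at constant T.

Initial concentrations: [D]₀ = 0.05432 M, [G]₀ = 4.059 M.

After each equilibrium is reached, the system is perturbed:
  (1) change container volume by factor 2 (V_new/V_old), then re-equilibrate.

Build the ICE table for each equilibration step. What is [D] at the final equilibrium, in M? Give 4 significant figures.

Q₀ = 74.72 vs Keq = 5.7460e+05 ⇒ Q<K, forward
Step 1:
                   D          G
  I          0.05432      4.059
  C         -0.05431    0.05431
  E       7.1586e-06      4.113
  solve Keq expr → x = 0.05431; check Q = 5.7460e+05
Then change container volume by factor 2 (V_new/V_old).
Step 2:
                   D          G
  I       3.5793e-06      2.057
  C                0          0
  E       3.5793e-06      2.057
  solve Keq expr → x = 0; check Q = 5.7460e+05

[D]_eq = 3.5793e-06 M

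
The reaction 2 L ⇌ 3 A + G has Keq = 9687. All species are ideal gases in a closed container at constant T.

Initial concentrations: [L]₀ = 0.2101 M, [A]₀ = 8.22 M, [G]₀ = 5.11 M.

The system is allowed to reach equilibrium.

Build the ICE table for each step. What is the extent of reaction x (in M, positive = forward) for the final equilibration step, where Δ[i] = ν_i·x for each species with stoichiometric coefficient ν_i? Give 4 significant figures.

Q₀ = 6.4296e+04 vs Keq = 9687 ⇒ Q>K, reverse
Step 1:
                    L           A           G
  Initial      0.2101        8.22        5.11
  Change       0.2829     -0.4243     -0.1414
  Equil         0.493       7.796       4.969
  solve Keq expr → x = -0.1414; check Q = 9687

x = -0.1414 M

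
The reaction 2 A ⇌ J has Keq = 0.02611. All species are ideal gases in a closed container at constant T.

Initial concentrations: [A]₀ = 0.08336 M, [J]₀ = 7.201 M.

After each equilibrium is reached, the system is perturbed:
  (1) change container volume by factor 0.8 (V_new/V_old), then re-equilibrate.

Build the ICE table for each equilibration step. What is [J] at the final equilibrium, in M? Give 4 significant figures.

Q₀ = 1036 vs Keq = 0.02611 ⇒ Q>K, reverse
Step 1:
                    A           J
  Initial     0.08336       7.201
  Change        9.553      -4.776
  Equil         9.636       2.425
  solve Keq expr → x = -4.776; check Q = 0.02611
Then change container volume by factor 0.8 (V_new/V_old).
Step 2:
                    A           J
  Initial       12.05       3.031
  Change      -0.6818      0.3409
  Equil         11.36       3.372
  solve Keq expr → x = 0.3409; check Q = 0.02611

[J]_eq = 3.372 M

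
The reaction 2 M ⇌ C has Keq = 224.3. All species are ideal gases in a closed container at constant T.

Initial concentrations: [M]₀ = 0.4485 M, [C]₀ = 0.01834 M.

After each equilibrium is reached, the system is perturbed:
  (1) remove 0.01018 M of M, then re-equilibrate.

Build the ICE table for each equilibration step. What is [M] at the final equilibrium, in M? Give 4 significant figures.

[M]_eq = 0.03144 M

Q₀ = 0.09117 vs Keq = 224.3 ⇒ Q<K, forward
Step 1:
                   M          C
  init        0.4485    0.01834
  Δ          -0.4167     0.2084
  eq         0.03179     0.2267
  solve Keq expr → x = 0.2084; check Q = 224.3
Then remove 0.01018 M of M.
Step 2:
                   M          C
  init       0.02161     0.2267
  Δ         0.009833  -0.004917
  eq         0.03144     0.2218
  solve Keq expr → x = -0.004917; check Q = 224.3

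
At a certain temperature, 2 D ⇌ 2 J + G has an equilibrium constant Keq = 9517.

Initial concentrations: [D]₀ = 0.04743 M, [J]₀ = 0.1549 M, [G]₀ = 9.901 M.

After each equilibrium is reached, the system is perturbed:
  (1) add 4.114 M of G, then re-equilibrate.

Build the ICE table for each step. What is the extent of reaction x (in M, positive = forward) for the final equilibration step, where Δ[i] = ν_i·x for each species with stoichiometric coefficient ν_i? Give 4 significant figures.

x = -5.7704e-04 M

Q₀ = 105.6 vs Keq = 9517 ⇒ Q<K, forward
Step 1:
                    D           J           G
  I           0.04743      0.1549       9.901
  C           -0.0411      0.0411     0.02055
  E          0.006328       0.196       9.922
  solve Keq expr → x = 0.02055; check Q = 9517
Then add 4.114 M of G.
Step 2:
                    D           J           G
  I          0.006328       0.196       14.04
  C          0.001154   -0.001154 -5.7704e-04
  E          0.007483      0.1948       14.03
  solve Keq expr → x = -5.7704e-04; check Q = 9517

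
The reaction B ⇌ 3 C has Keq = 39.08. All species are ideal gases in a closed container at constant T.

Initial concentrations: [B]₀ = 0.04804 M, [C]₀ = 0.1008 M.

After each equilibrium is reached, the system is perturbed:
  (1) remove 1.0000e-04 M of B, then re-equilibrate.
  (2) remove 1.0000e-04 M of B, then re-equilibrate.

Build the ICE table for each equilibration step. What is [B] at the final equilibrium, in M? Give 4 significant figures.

[B]_eq = 3.6815e-04 M

Q₀ = 0.02132 vs Keq = 39.08 ⇒ Q<K, forward
Step 1:
                  B         C
  I         0.04804    0.1008
  C        -0.04767     0.143
  E       3.7084e-04    0.2438
  solve Keq expr → x = 0.04767; check Q = 39.08
Then remove 1.0000e-04 M of B.
Step 2:
                  B         C
  I       2.7084e-04    0.2438
  C       9.8651e-05 -2.9595e-04
  E       3.6949e-04    0.2435
  solve Keq expr → x = -9.8651e-05; check Q = 39.08
Then remove 1.0000e-04 M of B.
Step 3:
                  B         C
  I       2.6949e-04    0.2435
  C       9.8654e-05 -2.9596e-04
  E       3.6815e-04    0.2432
  solve Keq expr → x = -9.8654e-05; check Q = 39.08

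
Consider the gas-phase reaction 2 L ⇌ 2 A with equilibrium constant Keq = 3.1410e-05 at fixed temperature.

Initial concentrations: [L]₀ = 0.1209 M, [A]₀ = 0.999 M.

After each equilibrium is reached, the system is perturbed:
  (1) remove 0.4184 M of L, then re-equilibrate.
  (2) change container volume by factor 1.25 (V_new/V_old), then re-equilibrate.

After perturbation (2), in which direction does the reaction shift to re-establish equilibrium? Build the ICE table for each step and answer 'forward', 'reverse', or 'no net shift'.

Q₀ = 68.28 vs Keq = 3.1410e-05 ⇒ Q>K, reverse
Step 1:
                    L           A
  init         0.1209       0.999
  Δ            0.9928     -0.9928
  eq            1.114    0.006241
  solve Keq expr → x = -0.4964; check Q = 3.1410e-05
Then remove 0.4184 M of L.
Step 2:
                    L           A
  init         0.6953    0.006241
  Δ          0.002332   -0.002332
  eq           0.6976     0.00391
  solve Keq expr → x = -0.001166; check Q = 3.1410e-05
Then change container volume by factor 1.25 (V_new/V_old).
Step 3:
                    L           A
  init         0.5581    0.003128
  Δ                 0           0
  eq           0.5581    0.003128
  solve Keq expr → x = 0; check Q = 3.1410e-05

Direction: no net shift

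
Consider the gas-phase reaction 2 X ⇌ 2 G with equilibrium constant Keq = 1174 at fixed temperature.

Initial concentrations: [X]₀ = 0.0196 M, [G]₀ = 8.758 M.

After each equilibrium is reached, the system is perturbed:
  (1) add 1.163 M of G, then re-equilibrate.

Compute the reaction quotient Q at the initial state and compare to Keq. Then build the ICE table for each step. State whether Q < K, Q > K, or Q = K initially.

Q₀ = 1.9966e+05; Q > K (proceeds reverse)

Q₀ = 1.9966e+05 vs Keq = 1174 ⇒ Q>K, reverse
Step 1:
                  X         G
  I          0.0196     8.758
  C          0.2293   -0.2293
  E          0.2489     8.529
  solve Keq expr → x = -0.1147; check Q = 1174
Then add 1.163 M of G.
Step 2:
                  X         G
  I          0.2489     9.692
  C         0.03298  -0.03298
  E          0.2819     9.659
  solve Keq expr → x = -0.01649; check Q = 1174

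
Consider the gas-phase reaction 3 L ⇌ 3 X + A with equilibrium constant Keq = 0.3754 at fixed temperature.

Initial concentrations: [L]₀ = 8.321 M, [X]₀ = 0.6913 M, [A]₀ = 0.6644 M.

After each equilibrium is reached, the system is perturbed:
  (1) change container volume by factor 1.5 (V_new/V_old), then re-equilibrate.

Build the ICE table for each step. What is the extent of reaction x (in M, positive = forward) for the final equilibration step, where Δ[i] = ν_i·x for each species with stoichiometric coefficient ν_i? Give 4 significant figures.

Q₀ = 3.8098e-04 vs Keq = 0.3754 ⇒ Q<K, forward
Step 1:
                  L         X         A
  I           8.321    0.6913    0.6644
  C          -2.755     2.755    0.9182
  E           5.566     3.446     1.583
  solve Keq expr → x = 0.9182; check Q = 0.3754
Then change container volume by factor 1.5 (V_new/V_old).
Step 2:
                  L         X         A
  I           3.711     2.297     1.055
  C         -0.1693    0.1693   0.05643
  E           3.542     2.466     1.111
  solve Keq expr → x = 0.05643; check Q = 0.3754

x = 0.05643 M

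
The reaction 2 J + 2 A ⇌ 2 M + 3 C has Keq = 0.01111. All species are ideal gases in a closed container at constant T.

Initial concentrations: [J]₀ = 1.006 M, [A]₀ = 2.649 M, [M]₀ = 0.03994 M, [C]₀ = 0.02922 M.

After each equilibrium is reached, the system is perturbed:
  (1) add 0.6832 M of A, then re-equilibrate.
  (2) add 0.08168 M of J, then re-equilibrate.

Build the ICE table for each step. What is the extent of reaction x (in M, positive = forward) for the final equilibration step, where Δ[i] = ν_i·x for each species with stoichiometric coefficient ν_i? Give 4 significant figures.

Q₀ = 5.6040e-09 vs Keq = 0.01111 ⇒ Q<K, forward
Step 1:
                  J         A         M         C
  I           1.006     2.649   0.03994   0.02922
  C         -0.3486   -0.3486    0.3486    0.5229
  E          0.6574       2.3    0.3885    0.5521
  solve Keq expr → x = 0.1743; check Q = 0.01111
Then add 0.6832 M of A.
Step 2:
                  J         A         M         C
  I          0.6574     2.984    0.3885    0.5521
  C         -0.0314   -0.0314    0.0314    0.0471
  E           0.626     2.952    0.4199    0.5992
  solve Keq expr → x = 0.0157; check Q = 0.01111
Then add 0.08168 M of J.
Step 3:
                  J         A         M         C
  I          0.7077     2.952    0.4199    0.5992
  C        -0.01575  -0.01575   0.01575   0.02362
  E          0.6919     2.936    0.4357    0.6228
  solve Keq expr → x = 0.007873; check Q = 0.01111

x = 0.007873 M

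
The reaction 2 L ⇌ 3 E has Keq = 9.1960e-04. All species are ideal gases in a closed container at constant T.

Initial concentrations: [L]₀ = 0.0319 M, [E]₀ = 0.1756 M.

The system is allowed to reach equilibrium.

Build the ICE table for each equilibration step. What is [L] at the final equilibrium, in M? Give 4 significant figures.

[L]_eq = 0.1321 M

Q₀ = 5.321 vs Keq = 9.1960e-04 ⇒ Q>K, reverse
Step 1:
                    L           E
  init         0.0319      0.1756
  Δ            0.1002     -0.1504
  eq           0.1321     0.02523
  solve Keq expr → x = -0.05012; check Q = 9.1960e-04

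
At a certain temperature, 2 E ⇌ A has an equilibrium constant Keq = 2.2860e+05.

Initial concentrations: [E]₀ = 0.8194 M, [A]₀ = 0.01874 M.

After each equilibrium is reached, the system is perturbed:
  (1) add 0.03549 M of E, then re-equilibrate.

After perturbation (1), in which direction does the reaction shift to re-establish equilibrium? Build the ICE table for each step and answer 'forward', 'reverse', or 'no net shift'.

Direction: forward

Q₀ = 0.02791 vs Keq = 2.2860e+05 ⇒ Q<K, forward
Step 1:
                    E           A
  I            0.8194     0.01874
  C            -0.818       0.409
  E          0.001368      0.4278
  solve Keq expr → x = 0.409; check Q = 2.2860e+05
Then add 0.03549 M of E.
Step 2:
                    E           A
  I           0.03686      0.4278
  C          -0.03546     0.01773
  E          0.001396      0.4455
  solve Keq expr → x = 0.01773; check Q = 2.2860e+05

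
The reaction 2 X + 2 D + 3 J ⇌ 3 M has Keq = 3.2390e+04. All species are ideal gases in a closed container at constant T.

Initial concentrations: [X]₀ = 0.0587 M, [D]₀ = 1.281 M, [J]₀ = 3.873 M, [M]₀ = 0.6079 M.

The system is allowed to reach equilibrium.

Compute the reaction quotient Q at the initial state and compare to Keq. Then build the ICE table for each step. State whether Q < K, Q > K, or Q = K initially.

Q₀ = 0.6839; Q < K (proceeds forward)

Q₀ = 0.6839 vs Keq = 3.2390e+04 ⇒ Q<K, forward
Step 1:
                  X         D         J         M
  I          0.0587     1.281     3.873    0.6079
  C        -0.05834  -0.05834  -0.08751   0.08751
  E       3.5783e-04     1.223     3.785    0.6954
  solve Keq expr → x = 0.02917; check Q = 3.2390e+04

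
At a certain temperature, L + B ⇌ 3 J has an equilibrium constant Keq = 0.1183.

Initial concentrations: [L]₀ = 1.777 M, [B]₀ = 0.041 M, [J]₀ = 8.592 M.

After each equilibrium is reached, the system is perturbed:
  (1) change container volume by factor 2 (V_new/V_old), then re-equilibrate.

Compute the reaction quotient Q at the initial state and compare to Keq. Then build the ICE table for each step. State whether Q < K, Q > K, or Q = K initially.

Q₀ = 8706; Q > K (proceeds reverse)

Q₀ = 8706 vs Keq = 0.1183 ⇒ Q>K, reverse
Step 1:
                   L          B          J
  I            1.777      0.041      8.592
  C            2.501      2.501     -7.504
  E            4.278      2.542      1.088
  solve Keq expr → x = -2.501; check Q = 0.1183
Then change container volume by factor 2 (V_new/V_old).
Step 2:
                   L          B          J
  I            2.139      1.271     0.5438
  C         -0.04299   -0.04299      0.129
  E            2.096      1.228     0.6728
  solve Keq expr → x = 0.04299; check Q = 0.1183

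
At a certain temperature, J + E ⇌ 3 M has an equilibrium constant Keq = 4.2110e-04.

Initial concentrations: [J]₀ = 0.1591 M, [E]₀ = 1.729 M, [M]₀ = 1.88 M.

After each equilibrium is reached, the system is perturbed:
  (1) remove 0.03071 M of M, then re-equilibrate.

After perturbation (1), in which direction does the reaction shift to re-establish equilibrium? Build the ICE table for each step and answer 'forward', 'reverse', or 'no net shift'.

Direction: forward

Q₀ = 24.16 vs Keq = 4.2110e-04 ⇒ Q>K, reverse
Step 1:
                    J           E           M
  init         0.1591       1.729        1.88
  Δ            0.5965      0.5965       -1.79
  eq           0.7556       2.326     0.09045
  solve Keq expr → x = -0.5965; check Q = 4.2110e-04
Then remove 0.03071 M of M.
Step 2:
                    J           E           M
  init         0.7556       2.326     0.05974
  Δ          -0.01006    -0.01006     0.03018
  eq           0.7456       2.315     0.08992
  solve Keq expr → x = 0.01006; check Q = 4.2110e-04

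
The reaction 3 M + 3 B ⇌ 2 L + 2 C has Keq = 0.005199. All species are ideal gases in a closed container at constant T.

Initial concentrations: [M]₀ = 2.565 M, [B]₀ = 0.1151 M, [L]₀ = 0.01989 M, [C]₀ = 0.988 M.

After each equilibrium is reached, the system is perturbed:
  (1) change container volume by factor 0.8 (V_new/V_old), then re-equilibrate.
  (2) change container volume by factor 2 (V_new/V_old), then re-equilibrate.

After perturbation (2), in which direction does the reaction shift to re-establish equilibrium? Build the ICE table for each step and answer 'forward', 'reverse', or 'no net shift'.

Q₀ = 0.01501 vs Keq = 0.005199 ⇒ Q>K, reverse
Step 1:
                   M          B          L          C
  I            2.565     0.1151    0.01989      0.988
  C         0.009751   0.009751  -0.006501  -0.006501
  E            2.575     0.1249    0.01339     0.9815
  solve Keq expr → x = -0.00325; check Q = 0.005199
Then change container volume by factor 0.8 (V_new/V_old).
Step 2:
                   M          B          L          C
  I            3.218     0.1561    0.01674      1.227
  C        -0.004721  -0.004721   0.003147   0.003147
  E            3.214     0.1513    0.01988       1.23
  solve Keq expr → x = 0.001574; check Q = 0.005199
Then change container volume by factor 2 (V_new/V_old).
Step 3:
                   M          B          L          C
  I            1.607    0.07567   0.009942      0.615
  C         0.006384   0.006384  -0.004256  -0.004256
  E            1.613    0.08206   0.005686     0.6108
  solve Keq expr → x = -0.002128; check Q = 0.005199

Direction: reverse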